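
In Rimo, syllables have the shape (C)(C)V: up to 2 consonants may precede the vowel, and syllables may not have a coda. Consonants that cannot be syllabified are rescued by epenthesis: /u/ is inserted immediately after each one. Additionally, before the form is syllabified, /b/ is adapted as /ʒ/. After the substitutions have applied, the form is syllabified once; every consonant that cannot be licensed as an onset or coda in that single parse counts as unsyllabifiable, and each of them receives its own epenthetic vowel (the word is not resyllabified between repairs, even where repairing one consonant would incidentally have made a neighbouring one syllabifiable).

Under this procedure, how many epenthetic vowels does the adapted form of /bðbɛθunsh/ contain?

After substitution the input is /ʒðʒɛθunsh/.
The unsyllabifiable consonants are /ʒ/, /n/, /s/, /h/; each receives one epenthetic vowel.

4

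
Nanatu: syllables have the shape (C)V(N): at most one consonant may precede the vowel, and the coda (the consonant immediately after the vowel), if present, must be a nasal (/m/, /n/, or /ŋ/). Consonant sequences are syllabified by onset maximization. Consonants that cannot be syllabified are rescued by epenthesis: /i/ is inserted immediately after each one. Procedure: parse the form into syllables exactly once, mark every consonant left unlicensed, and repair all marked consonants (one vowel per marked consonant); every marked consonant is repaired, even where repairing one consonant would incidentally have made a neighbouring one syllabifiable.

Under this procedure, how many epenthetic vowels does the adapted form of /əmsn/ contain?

The unsyllabifiable consonants are /s/, /n/; each receives one epenthetic vowel.

2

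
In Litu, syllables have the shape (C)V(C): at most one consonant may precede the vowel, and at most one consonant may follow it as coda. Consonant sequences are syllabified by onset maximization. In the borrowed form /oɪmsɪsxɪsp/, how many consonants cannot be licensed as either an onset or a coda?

1

Under (C)V(C), the unsyllabifiable consonants are /p/ (at most one coda consonant is licensed; onsets are limited to one consonant).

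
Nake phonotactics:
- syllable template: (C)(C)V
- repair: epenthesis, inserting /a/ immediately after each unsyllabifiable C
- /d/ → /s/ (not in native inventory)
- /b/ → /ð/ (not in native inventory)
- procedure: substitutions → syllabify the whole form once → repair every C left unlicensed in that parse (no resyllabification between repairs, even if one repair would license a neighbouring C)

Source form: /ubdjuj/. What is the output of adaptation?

uðasjuja

Substitution: /b/ → /ð/, /d/ → /s/, giving /uðsjuj/.
Syllabifying with onset maximization leaves /ð/, /j/ stranded (no codas are permitted; onsets may contain at most 2 consonants).
Inserting the epenthetic vowel yields /ð/ → /ða/, /j/ → /ja/.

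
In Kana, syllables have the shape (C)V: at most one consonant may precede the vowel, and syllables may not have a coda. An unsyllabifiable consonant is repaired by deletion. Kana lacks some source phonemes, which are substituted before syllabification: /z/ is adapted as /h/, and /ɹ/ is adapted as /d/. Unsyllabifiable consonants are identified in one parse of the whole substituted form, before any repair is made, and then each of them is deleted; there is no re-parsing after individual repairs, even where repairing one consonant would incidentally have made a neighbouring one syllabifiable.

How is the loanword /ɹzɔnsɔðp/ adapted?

Substitution: /ɹ/ → /d/, /z/ → /h/, giving /dhɔnsɔðp/.
Under (C)V, the unsyllabifiable consonants are /d/, /n/, /ð/, /p/ (no codas are permitted; onsets are limited to one consonant).
Deleting the stranded consonants removes /d/, /n/, /ð/, /p/.

hɔsɔ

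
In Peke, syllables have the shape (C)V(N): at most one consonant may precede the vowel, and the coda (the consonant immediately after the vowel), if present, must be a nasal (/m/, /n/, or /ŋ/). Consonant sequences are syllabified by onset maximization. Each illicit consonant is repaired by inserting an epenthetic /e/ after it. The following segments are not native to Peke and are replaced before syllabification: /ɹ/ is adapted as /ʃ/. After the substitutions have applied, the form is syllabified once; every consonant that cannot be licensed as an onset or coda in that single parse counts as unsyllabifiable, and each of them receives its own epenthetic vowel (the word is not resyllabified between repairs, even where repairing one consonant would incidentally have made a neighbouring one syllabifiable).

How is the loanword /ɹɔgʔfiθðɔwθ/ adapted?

ʃɔgeʔefiθeðɔweθe

Substitution: /ɹ/ → /ʃ/, giving /ʃɔgʔfiθðɔwθ/.
The consonants /g/, /ʔ/, /θ/, /w/, /θ/ cannot be parsed into a legal (C)V(N) syllable (only a nasal (/m/, /n/, or /ŋ/) is licensed in coda position; onsets are limited to one consonant).
Each unlicensed consonant becomes the onset of a new syllable: /g/ → /ge/, /ʔ/ → /ʔe/, /θ/ → /θe/, /w/ → /we/, /θ/ → /θe/.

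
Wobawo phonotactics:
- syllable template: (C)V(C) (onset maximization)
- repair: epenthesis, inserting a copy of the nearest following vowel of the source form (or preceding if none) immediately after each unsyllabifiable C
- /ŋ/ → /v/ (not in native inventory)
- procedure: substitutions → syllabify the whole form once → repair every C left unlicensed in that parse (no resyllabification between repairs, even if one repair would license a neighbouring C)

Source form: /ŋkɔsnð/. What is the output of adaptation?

Substitution: /ŋ/ → /v/, giving /vkɔsnð/.
Syllabifying with onset maximization leaves /v/, /n/, /ð/ stranded (at most one coda consonant is licensed; onsets are limited to one consonant).
Inserting the epenthetic vowel yields /v/ → /vɔ/, /n/ → /nɔ/, /ð/ → /ðɔ/.

vɔkɔsnɔðɔ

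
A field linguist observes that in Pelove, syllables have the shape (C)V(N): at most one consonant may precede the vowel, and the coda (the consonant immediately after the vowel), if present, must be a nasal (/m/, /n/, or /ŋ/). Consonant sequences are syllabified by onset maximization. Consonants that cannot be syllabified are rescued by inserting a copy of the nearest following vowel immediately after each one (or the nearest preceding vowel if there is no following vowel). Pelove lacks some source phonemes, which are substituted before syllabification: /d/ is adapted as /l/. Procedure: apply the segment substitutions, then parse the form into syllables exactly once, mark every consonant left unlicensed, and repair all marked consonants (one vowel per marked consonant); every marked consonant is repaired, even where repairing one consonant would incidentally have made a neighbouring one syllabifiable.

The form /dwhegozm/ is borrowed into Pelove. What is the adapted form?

lewehegozomo

Substitution: /d/ → /l/, giving /lwhegozm/.
The consonants /l/, /w/, /z/, /m/ cannot be parsed into a legal (C)V(N) syllable (only a nasal (/m/, /n/, or /ŋ/) is licensed in coda position; onsets are limited to one consonant).
Each unlicensed consonant becomes the onset of a new syllable: /l/ → /le/, /w/ → /we/, /z/ → /zo/, /m/ → /mo/.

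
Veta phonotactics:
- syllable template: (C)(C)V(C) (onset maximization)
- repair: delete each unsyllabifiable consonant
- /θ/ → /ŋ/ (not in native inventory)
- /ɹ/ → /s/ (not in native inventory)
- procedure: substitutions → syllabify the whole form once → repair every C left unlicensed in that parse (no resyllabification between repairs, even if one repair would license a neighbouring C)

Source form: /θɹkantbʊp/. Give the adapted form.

Substitution: /θ/ → /ŋ/, /ɹ/ → /s/, giving /ŋskantbʊp/.
Under (C)(C)V(C), the unsyllabifiable consonants are /ŋ/ (at most one coda consonant is licensed; onsets may contain at most 2 consonants).
Each unlicensed consonant is deleted: /ŋ/.

skantbʊp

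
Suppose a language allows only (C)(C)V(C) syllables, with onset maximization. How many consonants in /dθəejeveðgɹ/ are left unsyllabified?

2

Under (C)(C)V(C), the unsyllabifiable consonants are /g/, /ɹ/ (at most one coda consonant is licensed; onsets may contain at most 2 consonants).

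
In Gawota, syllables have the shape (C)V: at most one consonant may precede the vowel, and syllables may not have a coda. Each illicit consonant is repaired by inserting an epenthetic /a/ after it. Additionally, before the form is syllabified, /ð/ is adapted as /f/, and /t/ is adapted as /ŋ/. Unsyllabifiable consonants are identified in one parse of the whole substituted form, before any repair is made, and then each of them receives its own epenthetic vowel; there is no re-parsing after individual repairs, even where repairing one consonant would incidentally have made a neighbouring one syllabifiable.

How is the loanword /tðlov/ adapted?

ŋafalova

Substitution: /t/ → /ŋ/, /ð/ → /f/, giving /ŋflov/.
The consonants /ŋ/, /f/, /v/ cannot be parsed into a legal (C)V syllable (no codas are permitted; onsets are limited to one consonant).
Each unlicensed consonant becomes the onset of a new syllable: /ŋ/ → /ŋa/, /f/ → /fa/, /v/ → /va/.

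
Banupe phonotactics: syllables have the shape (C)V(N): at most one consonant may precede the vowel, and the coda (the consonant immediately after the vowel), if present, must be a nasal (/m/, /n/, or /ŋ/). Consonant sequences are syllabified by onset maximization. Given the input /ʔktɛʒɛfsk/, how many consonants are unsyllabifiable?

5

Syllabifying with onset maximization leaves /ʔ/, /k/, /f/, /s/, /k/ stranded (only a nasal (/m/, /n/, or /ŋ/) is licensed in coda position; onsets are limited to one consonant).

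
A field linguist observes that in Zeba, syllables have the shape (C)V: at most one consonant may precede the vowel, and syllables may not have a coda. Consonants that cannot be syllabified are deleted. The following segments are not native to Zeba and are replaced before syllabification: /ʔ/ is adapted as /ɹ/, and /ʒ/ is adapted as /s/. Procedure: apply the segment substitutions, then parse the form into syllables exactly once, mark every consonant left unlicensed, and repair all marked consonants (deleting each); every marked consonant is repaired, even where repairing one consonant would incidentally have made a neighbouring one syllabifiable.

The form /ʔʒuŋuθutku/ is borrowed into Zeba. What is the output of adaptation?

suŋuθuku

Substitution: /ʔ/ → /ɹ/, /ʒ/ → /s/, giving /ɹsuŋuθutku/.
Under (C)V, the unsyllabifiable consonants are /ɹ/, /t/ (no codas are permitted; onsets are limited to one consonant).
Deletion applies to /ɹ/, /t/.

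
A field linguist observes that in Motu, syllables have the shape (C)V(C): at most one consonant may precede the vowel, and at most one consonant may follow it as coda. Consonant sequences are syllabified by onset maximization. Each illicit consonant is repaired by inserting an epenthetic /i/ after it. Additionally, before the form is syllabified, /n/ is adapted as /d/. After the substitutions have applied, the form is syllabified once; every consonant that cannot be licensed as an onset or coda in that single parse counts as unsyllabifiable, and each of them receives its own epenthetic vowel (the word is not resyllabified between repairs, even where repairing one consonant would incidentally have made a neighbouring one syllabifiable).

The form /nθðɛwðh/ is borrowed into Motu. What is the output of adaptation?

diθiðɛwðihi

Substitution: /n/ → /d/, giving /dθðɛwðh/.
The consonants /d/, /θ/, /ð/, /h/ cannot be parsed into a legal (C)V(C) syllable (at most one coda consonant is licensed; onsets are limited to one consonant).
Epenthesis after each stranded consonant: /d/ → /di/, /θ/ → /θi/, /ð/ → /ði/, /h/ → /hi/.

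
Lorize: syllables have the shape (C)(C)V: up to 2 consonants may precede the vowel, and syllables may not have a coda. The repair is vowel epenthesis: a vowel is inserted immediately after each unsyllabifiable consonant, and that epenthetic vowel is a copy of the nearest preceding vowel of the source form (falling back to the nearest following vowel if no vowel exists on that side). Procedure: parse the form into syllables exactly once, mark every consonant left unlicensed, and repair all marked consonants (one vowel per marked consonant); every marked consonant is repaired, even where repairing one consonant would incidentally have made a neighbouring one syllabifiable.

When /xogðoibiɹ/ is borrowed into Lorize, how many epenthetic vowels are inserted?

The unsyllabifiable consonants are /ɹ/; each receives one epenthetic vowel.

1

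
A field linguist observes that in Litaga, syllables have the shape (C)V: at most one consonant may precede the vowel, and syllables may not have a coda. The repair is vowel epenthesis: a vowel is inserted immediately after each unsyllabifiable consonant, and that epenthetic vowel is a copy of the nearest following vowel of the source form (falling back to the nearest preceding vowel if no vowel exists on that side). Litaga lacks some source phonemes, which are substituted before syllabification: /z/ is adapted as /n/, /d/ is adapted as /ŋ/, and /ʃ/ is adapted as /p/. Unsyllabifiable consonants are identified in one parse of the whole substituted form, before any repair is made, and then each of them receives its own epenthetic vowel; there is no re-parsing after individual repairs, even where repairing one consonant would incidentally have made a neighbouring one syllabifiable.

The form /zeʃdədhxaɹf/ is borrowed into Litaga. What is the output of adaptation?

Substitution: /z/ → /n/, /ʃ/ → /p/, /d/ → /ŋ/, giving /nepŋəŋhxaɹf/.
Under (C)V, the unsyllabifiable consonants are /p/, /ŋ/, /h/, /ɹ/, /f/ (no codas are permitted; onsets are limited to one consonant).
Inserting the epenthetic vowel yields /p/ → /pə/, /ŋ/ → /ŋa/, /h/ → /ha/, /ɹ/ → /ɹa/, /f/ → /fa/.

nepəŋəŋahaxaɹafa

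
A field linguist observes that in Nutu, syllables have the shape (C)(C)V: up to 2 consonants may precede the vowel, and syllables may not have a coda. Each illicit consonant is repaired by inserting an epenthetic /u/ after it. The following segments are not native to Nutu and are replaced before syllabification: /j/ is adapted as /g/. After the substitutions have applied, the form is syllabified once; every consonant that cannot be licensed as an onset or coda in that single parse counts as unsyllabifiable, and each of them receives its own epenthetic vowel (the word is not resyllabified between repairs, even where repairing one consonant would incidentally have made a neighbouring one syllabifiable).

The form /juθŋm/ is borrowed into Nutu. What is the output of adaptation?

Substitution: /j/ → /g/, giving /guθŋm/.
Syllabifying with onset maximization leaves /θ/, /ŋ/, /m/ stranded (no codas are permitted; onsets may contain at most 2 consonants).
Each unlicensed consonant becomes the onset of a new syllable: /θ/ → /θu/, /ŋ/ → /ŋu/, /m/ → /mu/.

guθuŋumu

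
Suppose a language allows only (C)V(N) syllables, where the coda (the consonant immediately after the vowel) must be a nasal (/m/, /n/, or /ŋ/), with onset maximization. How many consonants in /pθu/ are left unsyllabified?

Syllabifying with onset maximization leaves /p/ stranded (only a nasal (/m/, /n/, or /ŋ/) is licensed in coda position; onsets are limited to one consonant).

1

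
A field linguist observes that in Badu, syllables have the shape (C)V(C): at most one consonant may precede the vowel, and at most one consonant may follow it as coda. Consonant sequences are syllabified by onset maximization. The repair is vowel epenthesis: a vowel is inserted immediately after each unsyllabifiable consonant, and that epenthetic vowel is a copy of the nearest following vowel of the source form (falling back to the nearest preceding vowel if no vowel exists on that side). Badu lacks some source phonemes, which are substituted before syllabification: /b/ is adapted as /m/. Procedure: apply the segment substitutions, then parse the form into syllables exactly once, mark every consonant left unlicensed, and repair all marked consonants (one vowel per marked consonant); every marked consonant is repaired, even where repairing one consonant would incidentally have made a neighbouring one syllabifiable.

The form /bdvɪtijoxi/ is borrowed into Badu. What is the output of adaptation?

mɪdɪvɪtijoxi

Substitution: /b/ → /m/, giving /mdvɪtijoxi/.
The consonants /m/, /d/ cannot be parsed into a legal (C)V(C) syllable (at most one coda consonant is licensed; onsets are limited to one consonant).
Inserting the epenthetic vowel yields /m/ → /mɪ/, /d/ → /dɪ/.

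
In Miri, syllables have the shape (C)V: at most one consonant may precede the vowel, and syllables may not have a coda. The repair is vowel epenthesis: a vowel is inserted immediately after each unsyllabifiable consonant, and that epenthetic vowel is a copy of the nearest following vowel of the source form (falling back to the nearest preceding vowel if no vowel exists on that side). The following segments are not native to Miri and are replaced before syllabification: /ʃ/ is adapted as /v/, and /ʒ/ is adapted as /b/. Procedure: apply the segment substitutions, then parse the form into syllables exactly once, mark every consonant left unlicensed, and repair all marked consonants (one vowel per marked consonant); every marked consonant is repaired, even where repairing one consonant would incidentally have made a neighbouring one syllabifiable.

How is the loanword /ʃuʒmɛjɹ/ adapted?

Substitution: /ʃ/ → /v/, /ʒ/ → /b/, giving /vubmɛjɹ/.
Under (C)V, the unsyllabifiable consonants are /b/, /j/, /ɹ/ (no codas are permitted; onsets are limited to one consonant).
Epenthesis after each stranded consonant: /b/ → /bɛ/, /j/ → /jɛ/, /ɹ/ → /ɹɛ/.

vubɛmɛjɛɹɛ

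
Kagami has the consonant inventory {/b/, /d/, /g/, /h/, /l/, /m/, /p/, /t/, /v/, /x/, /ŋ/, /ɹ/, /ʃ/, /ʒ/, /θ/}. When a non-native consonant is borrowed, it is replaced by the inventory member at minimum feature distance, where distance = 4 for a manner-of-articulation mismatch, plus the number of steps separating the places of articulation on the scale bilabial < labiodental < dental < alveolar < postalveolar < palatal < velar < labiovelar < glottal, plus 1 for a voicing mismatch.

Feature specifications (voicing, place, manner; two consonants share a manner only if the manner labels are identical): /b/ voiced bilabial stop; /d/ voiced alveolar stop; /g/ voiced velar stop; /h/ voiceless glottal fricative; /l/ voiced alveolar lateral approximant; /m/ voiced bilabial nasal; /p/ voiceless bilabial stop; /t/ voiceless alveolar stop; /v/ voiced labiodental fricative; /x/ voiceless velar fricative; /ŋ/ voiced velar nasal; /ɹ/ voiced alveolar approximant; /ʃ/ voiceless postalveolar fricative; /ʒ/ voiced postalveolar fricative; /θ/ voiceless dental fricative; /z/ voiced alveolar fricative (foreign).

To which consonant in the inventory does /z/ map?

ʒ

/ʒ/ is closest: same manner (fricative), place distance 1 (alveolar→postalveolar), same voicing; total 1. Next closest is /v/ at distance 2.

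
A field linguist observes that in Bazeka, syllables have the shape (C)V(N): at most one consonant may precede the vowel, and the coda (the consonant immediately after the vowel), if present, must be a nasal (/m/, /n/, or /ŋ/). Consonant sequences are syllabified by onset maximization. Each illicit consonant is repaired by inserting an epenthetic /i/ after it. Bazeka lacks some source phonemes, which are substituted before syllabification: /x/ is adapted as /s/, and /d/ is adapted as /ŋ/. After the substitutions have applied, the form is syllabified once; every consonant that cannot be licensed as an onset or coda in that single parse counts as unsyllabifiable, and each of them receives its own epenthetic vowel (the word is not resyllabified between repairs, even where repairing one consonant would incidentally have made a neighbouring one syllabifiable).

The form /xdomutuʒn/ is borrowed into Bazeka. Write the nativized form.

Substitution: /x/ → /s/, /d/ → /ŋ/, giving /sŋomutuʒn/.
Under (C)V(N), the unsyllabifiable consonants are /s/, /ʒ/, /n/ (only a nasal (/m/, /n/, or /ŋ/) is licensed in coda position; onsets are limited to one consonant).
Each unlicensed consonant becomes the onset of a new syllable: /s/ → /si/, /ʒ/ → /ʒi/, /n/ → /ni/.

siŋomutuʒini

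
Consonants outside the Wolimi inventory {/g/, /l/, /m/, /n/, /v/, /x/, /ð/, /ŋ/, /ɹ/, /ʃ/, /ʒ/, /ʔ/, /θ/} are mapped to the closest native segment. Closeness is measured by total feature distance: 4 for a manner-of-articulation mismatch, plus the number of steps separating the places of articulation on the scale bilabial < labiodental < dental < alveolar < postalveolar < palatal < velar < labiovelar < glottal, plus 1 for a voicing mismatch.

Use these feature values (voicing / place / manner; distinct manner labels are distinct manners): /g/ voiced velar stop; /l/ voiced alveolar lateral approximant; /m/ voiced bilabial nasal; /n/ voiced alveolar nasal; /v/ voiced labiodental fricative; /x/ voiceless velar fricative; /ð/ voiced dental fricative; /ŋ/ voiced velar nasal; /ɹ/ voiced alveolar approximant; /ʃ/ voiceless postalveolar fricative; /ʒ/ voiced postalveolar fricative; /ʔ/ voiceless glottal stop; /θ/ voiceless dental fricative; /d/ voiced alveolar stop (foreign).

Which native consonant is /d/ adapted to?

/g/ is closest: same manner (stop), place distance 3 (alveolar→velar), same voicing; total 3. Next closest is /l/ at distance 4.

g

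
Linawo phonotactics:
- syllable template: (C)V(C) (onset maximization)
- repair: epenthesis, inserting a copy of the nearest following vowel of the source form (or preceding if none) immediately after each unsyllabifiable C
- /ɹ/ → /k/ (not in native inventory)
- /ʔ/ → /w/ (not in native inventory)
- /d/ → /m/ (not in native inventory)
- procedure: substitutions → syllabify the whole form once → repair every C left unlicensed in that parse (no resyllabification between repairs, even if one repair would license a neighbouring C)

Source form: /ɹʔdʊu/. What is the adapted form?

Substitution: /ɹ/ → /k/, /ʔ/ → /w/, /d/ → /m/, giving /kwmʊu/.
The consonants /k/, /w/ cannot be parsed into a legal (C)V(C) syllable (at most one coda consonant is licensed; onsets are limited to one consonant).
Epenthesis after each stranded consonant: /k/ → /kʊ/, /w/ → /wʊ/.

kʊwʊmʊu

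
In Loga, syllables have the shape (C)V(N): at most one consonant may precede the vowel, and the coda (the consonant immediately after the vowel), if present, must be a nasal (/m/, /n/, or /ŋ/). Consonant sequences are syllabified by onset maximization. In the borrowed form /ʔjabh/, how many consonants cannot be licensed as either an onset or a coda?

3

Under (C)V(N), the unsyllabifiable consonants are /ʔ/, /b/, /h/ (only a nasal (/m/, /n/, or /ŋ/) is licensed in coda position; onsets are limited to one consonant).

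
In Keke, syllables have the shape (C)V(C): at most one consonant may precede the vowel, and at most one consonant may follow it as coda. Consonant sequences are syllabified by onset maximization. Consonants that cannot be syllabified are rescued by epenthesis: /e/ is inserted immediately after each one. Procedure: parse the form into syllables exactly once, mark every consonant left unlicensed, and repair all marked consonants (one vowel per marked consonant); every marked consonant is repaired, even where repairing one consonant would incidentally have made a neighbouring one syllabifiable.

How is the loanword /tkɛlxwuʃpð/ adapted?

tekɛlxewuʃpeðe

Under (C)V(C), the unsyllabifiable consonants are /t/, /x/, /p/, /ð/ (at most one coda consonant is licensed; onsets are limited to one consonant).
Epenthesis after each stranded consonant: /t/ → /te/, /x/ → /xe/, /p/ → /pe/, /ð/ → /ðe/.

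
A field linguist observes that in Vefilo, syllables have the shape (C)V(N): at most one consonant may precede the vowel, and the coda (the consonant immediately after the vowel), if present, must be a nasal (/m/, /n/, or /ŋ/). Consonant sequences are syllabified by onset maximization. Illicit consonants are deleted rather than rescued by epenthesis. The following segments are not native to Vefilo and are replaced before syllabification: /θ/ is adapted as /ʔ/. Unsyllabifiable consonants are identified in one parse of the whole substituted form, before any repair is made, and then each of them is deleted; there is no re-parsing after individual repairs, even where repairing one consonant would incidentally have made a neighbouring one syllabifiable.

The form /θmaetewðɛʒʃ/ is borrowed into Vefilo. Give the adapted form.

maeteðɛ

Substitution: /θ/ → /ʔ/, giving /ʔmaetewðɛʒʃ/.
Syllabifying with onset maximization leaves /ʔ/, /w/, /ʒ/, /ʃ/ stranded (only a nasal (/m/, /n/, or /ŋ/) is licensed in coda position; onsets are limited to one consonant).
Deleting the stranded consonants removes /ʔ/, /w/, /ʒ/, /ʃ/.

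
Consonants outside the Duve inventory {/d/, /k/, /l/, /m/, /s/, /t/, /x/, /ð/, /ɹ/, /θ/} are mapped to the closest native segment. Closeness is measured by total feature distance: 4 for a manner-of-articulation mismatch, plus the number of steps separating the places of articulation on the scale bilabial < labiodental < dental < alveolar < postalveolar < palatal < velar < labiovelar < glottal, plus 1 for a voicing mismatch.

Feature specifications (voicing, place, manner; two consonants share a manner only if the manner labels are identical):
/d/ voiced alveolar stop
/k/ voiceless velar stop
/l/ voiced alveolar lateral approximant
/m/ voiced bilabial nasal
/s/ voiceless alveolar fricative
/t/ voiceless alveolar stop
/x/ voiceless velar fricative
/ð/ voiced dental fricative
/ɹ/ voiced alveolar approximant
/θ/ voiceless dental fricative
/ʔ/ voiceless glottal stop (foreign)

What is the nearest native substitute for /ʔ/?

k

/k/ is closest: same manner (stop), place distance 2 (glottal→velar), same voicing; total 2. Next closest is /t/ at distance 5.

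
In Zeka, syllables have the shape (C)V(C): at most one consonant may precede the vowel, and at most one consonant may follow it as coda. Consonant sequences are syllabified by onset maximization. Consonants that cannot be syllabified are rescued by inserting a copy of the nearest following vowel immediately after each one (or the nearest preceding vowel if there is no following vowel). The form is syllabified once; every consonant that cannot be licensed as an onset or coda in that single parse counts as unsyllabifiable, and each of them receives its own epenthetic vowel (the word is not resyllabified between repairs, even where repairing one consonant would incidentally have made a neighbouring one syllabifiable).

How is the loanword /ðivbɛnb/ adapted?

ðivbɛnbɛ

Syllabifying with onset maximization leaves /b/ stranded (at most one coda consonant is licensed; onsets are limited to one consonant).
Epenthesis after each stranded consonant: /b/ → /bɛ/.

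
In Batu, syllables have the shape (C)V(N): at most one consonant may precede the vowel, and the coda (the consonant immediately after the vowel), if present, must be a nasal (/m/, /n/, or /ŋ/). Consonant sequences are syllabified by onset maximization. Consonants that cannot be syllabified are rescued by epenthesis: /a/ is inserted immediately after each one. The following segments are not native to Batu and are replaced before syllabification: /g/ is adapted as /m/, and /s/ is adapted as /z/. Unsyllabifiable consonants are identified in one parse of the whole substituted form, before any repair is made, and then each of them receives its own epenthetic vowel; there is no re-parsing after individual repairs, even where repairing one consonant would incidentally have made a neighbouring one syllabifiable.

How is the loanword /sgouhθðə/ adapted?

Substitution: /s/ → /z/, /g/ → /m/, giving /zmouhθðə/.
Syllabifying with onset maximization leaves /z/, /h/, /θ/ stranded (only a nasal (/m/, /n/, or /ŋ/) is licensed in coda position; onsets are limited to one consonant).
Epenthesis after each stranded consonant: /z/ → /za/, /h/ → /ha/, /θ/ → /θa/.

zamouhaθaðə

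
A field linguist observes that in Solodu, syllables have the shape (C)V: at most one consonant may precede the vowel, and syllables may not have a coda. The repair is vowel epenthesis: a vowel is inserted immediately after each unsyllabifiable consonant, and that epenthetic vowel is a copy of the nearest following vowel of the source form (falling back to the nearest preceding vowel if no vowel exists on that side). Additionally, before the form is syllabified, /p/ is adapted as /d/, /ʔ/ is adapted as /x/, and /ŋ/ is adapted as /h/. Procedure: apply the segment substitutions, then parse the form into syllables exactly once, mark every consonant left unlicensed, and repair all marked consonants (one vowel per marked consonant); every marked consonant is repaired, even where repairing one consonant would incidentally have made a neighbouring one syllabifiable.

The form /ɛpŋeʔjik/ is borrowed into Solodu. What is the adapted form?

Substitution: /p/ → /d/, /ŋ/ → /h/, /ʔ/ → /x/, giving /ɛdhexjik/.
Syllabifying with onset maximization leaves /d/, /x/, /k/ stranded (no codas are permitted; onsets are limited to one consonant).
Inserting the epenthetic vowel yields /d/ → /de/, /x/ → /xi/, /k/ → /ki/.

ɛdehexijiki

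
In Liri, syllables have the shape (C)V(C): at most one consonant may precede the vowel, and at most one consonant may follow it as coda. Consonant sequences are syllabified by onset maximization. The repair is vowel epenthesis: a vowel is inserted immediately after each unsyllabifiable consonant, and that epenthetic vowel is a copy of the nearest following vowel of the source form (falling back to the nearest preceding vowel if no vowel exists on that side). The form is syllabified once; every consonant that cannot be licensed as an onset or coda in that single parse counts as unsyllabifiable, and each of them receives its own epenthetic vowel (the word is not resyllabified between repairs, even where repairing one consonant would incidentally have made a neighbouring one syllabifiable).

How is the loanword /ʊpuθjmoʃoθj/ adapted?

The consonants /j/, /j/ cannot be parsed into a legal (C)V(C) syllable (at most one coda consonant is licensed; onsets are limited to one consonant).
Epenthesis after each stranded consonant: /j/ → /jo/, /j/ → /jo/.

ʊpuθjomoʃoθjo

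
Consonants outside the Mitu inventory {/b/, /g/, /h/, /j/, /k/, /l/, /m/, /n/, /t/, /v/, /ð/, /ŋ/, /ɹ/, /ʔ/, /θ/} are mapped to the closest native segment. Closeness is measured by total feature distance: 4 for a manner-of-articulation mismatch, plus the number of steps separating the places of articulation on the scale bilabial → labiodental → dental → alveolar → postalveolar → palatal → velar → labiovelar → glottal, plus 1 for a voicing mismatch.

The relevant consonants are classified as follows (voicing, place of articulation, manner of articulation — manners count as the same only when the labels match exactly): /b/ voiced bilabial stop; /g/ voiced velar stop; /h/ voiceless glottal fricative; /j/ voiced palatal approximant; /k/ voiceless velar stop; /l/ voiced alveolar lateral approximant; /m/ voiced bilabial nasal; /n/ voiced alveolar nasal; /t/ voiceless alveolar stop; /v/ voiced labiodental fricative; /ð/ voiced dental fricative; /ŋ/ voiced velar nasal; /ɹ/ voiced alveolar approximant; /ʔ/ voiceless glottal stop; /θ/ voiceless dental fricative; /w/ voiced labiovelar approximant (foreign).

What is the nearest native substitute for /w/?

/j/ is closest: same manner (approximant), place distance 2 (labiovelar→palatal), same voicing; total 2. Next closest is /ɹ/ at distance 4.

j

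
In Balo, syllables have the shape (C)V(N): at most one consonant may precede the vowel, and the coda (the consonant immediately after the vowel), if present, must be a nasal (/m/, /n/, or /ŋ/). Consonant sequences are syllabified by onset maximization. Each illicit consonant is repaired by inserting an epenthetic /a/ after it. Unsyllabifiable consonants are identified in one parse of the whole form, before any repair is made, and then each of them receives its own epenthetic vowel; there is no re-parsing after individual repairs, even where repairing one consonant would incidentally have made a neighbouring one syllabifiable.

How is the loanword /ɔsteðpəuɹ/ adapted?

ɔsateðapəuɹa

Syllabifying with onset maximization leaves /s/, /ð/, /ɹ/ stranded (only a nasal (/m/, /n/, or /ŋ/) is licensed in coda position; onsets are limited to one consonant).
Epenthesis after each stranded consonant: /s/ → /sa/, /ð/ → /ða/, /ɹ/ → /ɹa/.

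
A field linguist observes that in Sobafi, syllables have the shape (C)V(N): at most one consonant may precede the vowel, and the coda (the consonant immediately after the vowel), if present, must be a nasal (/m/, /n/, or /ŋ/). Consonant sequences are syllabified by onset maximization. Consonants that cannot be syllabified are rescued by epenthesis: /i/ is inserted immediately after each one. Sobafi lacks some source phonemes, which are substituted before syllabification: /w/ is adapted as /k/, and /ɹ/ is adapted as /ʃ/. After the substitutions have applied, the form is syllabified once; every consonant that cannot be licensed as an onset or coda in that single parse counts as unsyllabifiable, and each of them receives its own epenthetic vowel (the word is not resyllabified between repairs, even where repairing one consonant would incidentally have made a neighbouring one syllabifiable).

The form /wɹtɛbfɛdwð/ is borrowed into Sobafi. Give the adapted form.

kiʃitɛbifɛdikiði

Substitution: /w/ → /k/, /ɹ/ → /ʃ/, giving /kʃtɛbfɛdkð/.
Under (C)V(N), the unsyllabifiable consonants are /k/, /ʃ/, /b/, /d/, /k/, /ð/ (only a nasal (/m/, /n/, or /ŋ/) is licensed in coda position; onsets are limited to one consonant).
Inserting the epenthetic vowel yields /k/ → /ki/, /ʃ/ → /ʃi/, /b/ → /bi/, /d/ → /di/, /k/ → /ki/, /ð/ → /ði/.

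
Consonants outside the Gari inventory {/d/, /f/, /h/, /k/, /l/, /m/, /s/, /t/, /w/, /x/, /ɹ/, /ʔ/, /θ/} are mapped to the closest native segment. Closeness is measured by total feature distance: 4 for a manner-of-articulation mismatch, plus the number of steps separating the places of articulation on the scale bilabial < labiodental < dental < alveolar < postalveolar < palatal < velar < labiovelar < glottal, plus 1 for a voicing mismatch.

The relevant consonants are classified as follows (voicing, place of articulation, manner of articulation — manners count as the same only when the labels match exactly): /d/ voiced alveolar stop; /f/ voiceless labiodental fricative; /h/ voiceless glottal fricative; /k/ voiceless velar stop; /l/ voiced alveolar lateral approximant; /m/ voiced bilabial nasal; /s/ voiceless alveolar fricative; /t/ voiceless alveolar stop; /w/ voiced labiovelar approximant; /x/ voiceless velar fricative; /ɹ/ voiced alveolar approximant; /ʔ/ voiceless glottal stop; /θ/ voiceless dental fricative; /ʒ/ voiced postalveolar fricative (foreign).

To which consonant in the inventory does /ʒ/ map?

s

/s/ is closest: same manner (fricative), place distance 1 (postalveolar→alveolar), voicing differs (+1); total 2. Next closest is /x/ at distance 3.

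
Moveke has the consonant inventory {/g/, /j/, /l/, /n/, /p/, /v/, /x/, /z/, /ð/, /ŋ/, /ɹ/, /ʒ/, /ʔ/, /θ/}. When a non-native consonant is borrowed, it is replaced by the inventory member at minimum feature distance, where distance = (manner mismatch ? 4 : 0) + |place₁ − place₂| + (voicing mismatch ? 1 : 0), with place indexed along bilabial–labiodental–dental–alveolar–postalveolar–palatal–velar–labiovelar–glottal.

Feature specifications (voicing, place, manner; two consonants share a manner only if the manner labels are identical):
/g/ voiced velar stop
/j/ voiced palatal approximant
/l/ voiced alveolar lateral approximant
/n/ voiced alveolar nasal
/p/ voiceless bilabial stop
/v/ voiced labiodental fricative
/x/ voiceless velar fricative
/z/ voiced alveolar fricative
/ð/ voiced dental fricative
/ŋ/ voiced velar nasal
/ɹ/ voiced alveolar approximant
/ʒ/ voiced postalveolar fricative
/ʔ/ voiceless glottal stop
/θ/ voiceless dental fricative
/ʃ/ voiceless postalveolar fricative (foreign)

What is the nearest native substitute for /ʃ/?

/ʒ/ is closest: same manner (fricative), place distance 0 (postalveolar→postalveolar), voicing differs (+1); total 1. Next closest is /x/ at distance 2.

ʒ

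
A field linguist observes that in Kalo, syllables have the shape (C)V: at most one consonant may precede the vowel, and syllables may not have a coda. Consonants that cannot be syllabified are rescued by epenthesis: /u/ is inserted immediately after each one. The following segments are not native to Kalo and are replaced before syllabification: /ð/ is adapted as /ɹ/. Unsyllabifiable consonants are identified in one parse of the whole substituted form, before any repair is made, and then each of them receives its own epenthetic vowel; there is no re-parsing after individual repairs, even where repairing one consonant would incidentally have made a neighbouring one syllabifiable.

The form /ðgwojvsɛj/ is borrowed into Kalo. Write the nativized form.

Substitution: /ð/ → /ɹ/, giving /ɹgwojvsɛj/.
The consonants /ɹ/, /g/, /j/, /v/, /j/ cannot be parsed into a legal (C)V syllable (no codas are permitted; onsets are limited to one consonant).
Inserting the epenthetic vowel yields /ɹ/ → /ɹu/, /g/ → /gu/, /j/ → /ju/, /v/ → /vu/, /j/ → /ju/.

ɹuguwojuvusɛju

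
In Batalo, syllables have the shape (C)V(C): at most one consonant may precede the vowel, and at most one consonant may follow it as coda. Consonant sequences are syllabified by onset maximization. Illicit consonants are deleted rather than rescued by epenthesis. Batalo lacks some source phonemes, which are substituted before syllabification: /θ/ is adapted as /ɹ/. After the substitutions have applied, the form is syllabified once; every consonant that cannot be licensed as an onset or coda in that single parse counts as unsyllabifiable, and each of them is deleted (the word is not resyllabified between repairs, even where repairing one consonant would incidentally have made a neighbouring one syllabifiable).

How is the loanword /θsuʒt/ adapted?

suʒ

Substitution: /θ/ → /ɹ/, giving /ɹsuʒt/.
Under (C)V(C), the unsyllabifiable consonants are /ɹ/, /t/ (at most one coda consonant is licensed; onsets are limited to one consonant).
Deleting the stranded consonants removes /ɹ/, /t/.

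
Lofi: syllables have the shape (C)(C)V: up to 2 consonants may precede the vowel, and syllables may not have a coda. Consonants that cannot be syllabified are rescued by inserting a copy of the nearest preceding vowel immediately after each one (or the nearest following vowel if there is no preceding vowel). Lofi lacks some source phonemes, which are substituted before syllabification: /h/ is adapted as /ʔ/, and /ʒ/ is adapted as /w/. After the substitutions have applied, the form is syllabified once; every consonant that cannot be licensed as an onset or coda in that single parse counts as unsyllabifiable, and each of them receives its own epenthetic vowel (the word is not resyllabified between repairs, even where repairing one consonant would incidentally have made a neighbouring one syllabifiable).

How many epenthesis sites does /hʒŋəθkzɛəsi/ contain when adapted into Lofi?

After substitution the input is /ʔwŋəθkzɛəsi/.
The unsyllabifiable consonants are /ʔ/, /θ/; each receives one epenthetic vowel.

2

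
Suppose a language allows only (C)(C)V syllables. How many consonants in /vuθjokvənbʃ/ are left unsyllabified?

Under (C)(C)V, the unsyllabifiable consonants are /n/, /b/, /ʃ/ (no codas are permitted; onsets may contain at most 2 consonants).

3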